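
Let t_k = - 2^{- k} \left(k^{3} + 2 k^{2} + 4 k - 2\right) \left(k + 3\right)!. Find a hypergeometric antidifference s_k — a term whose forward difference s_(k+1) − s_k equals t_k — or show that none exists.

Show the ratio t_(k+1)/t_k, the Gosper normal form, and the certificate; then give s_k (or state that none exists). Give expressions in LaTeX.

Step 1: r(k) = (k**4 + 9*k**3 + 31*k**2 + 49*k + 20)/(2*(k**3 + 2*k**2 + 4*k - 2)).
Factor: A=k/2 + 2; B=1; C=k**3 + 2*k**2 + 4*k - 2.
Need (k/2 + 2)·f(k+1) − (1)·f(k) = k**3 + 2*k**2 + 4*k - 2.
deg f ≤ 2 (via 1,0,3).
A polynomial solution: f(k) = 2*(k - 1)**2.
Get s_k = R·t_k = -2**(1 - k)*(k - 1)**2*factorial(k + 3) with R(k) = B(k−1)f(k)/C(k) = 2*(k - 1)**2/(k**3 + 2*k**2 + 4*k - 2).
Check: Δs_k = -(k**3 + 2*k**2 + 4*k - 2)*factorial(k + 3)/2**k. ✓

s_k = - 2^{1 - k} \left(k - 1\right)^{2} \left(k + 3\right)!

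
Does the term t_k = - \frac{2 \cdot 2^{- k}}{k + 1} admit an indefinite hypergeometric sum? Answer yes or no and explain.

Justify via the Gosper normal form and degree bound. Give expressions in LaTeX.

r(k) = (k + 1)/(2*(k + 2)) after simplifying.
Gosper form: A/B · C(k+1)/C(k) with A=k/2 + 1/2, B=k + 2, C=1.
Solve (k/2 + 1/2)·f(k+1) − (k + 1)·f(k) = 1.
Degrees (1,1,0) ⇒ d ≤ -1.
Negative degree bound (-1): no f exists, t_k not Gosper-summable.

No — key equation has no polynomial f.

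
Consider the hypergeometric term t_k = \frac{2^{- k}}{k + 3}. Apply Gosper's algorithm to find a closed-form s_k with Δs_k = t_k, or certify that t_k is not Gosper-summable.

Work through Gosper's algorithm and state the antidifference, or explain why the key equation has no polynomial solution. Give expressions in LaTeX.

Compute t_(k+1)/t_k: get (k + 3)/(2*(k + 4)).
So A=k/2 + 3/2 and B=k + 4, with C=1.
Key eq: (k/2 + 3/2)·f(k+1) = (k + 3)·f(k) + (1).
Bound: deg f ≤ -1.
d = -1 < 0 ⇒ no nonzero polynomial f; not summable.

none — t_k is not Gosper-summable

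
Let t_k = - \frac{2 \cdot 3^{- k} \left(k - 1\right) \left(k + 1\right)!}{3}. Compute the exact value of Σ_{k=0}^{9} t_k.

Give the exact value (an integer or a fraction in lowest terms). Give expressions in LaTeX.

The ratio is k*(k + 2)/(3*(k - 1)).
Take A(k)=k/3 + 2/3, B(k)=1, C(k)=k - 1.
Key eq: (k/3 + 2/3)·f(k+1) = (1)·f(k) + (k - 1).
Degrees (1,0,1) ⇒ d ≤ 0.
Solving with deg f ≤ 0: f(k) = 3.
So s_k = (B(k−1)f/C)·t_k = (3/(k - 1))·t_k = -2*factorial(k + 1)/3**k.
Check: Δs_k = -2*(k - 1)*factorial(k + 1)/(3*3**k). ✓
Σ_(k=0)^(9) t_k = s_(10) − s_(0) = -985600/729 − (-2) = -984142/729.

Σ = -984142/729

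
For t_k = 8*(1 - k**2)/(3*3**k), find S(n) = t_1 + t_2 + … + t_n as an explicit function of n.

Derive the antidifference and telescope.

Step 1: r(k) = k*(k + 2)/(3*(k**2 - 1)).
Gosper form: A/B · C(k+1)/C(k) with A=1/3, B=1, C=k**2 - 1.
Solve (1/3)·f(k+1) − (1)·f(k) = k**2 - 1.
Degrees (0,0,2) ⇒ d ≤ 2.
Solving with deg f ≤ 2: f(k) = -3*k*(k + 1)/2.
So s_k = (B(k−1)f/C)·t_k = (-3*k/(2*(k - 1)))·t_k = 4*k*(k + 1)/3**k.
Δs = 8*(1 - k**2)/(3*3**k), as required.
Evaluate: s_(n+1) = 4*3**(-n - 1)*(n**2 + 3*n + 2); subtract s_(1) = 8/3 ⇒ S(n) = 4*3**(-n - 1)*(-2*3**n + n**2 + 3*n + 2).

S(n) = 4*3**(-n - 1)*(-2*3**n + n**2 + 3*n + 2)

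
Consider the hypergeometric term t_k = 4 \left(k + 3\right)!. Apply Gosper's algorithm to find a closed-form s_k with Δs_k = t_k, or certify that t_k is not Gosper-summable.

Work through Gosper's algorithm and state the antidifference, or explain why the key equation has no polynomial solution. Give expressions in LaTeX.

Compute t_(k+1)/t_k: get k + 4.
Take A(k)=k + 4, B(k)=1, C(k)=1.
f must satisfy (k + 4)·f(k+1) − (1)·f(k) = 1.
Degrees (1,0,0) ⇒ d ≤ -1.
Bound -1 < 0, so the key equation has no polynomial solution.

none (Gosper's algorithm certifies no s_k)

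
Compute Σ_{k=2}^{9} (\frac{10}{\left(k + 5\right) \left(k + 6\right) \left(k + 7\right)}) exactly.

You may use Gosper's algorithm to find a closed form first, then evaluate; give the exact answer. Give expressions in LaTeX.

Σ = 23/336

Ratio r(k) = (k + 5)/(k + 8).
Factor: A=k + 5; B=k + 8; C=1.
Need (k + 5)·f(k+1) − (k + 7)·f(k) = 1.
deg f ≤ 2 (via 1,1,0).
Match coefficients ⇒ f(k) = k*(k + 11)/60.
Then R = B(k−1)f/C = k*(k + 7)*(k + 11)/60, so s_k = R(k)·t_k = k*(k + 11)/(6*(k + 5)*(k + 6)).
Verify: 10/(k**3 + 18*k**2 + 107*k + 210) matches t_k.
Evaluate s at k=10 and k=2: 7/48 and 13/168; difference 23/336.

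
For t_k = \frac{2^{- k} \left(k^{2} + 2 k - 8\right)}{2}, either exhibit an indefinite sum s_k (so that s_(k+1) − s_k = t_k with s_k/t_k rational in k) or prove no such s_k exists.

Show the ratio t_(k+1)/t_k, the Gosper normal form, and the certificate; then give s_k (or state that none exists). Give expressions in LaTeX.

s_k = 2^{- k} \left(- k^{2} - 4 k + 3\right)

The ratio is (k**2 + 4*k - 5)/(2*(k**2 + 2*k - 8)).
A = 1/2, B = 1, C = k**2 + 2*k - 8.
Solve (1/2)·f(k+1) − (1)·f(k) = k**2 + 2*k - 8.
Bound: deg f ≤ 2.
Solve for f: f(k) = -2*(k**2 + 4*k - 3) (degree 2 ≤ 2).
Certificate R = B(k−1)f/C = -2*(k**2 + 4*k - 3)/((k - 2)*(k + 4)) gives s_k = (-k**2 - 4*k + 3)/2**k.
Δs = (k**2 + 2*k - 8)/(2*2**k), as required.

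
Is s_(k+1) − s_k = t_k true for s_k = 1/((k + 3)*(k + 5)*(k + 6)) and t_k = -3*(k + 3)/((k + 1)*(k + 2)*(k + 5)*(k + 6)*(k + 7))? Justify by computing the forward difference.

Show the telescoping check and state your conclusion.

s_(k+1) = 1/((k + 4)*(k + 6)*(k + 7))
s_(k+1) − s_k = ((k + 3)*(k + 5) - (k + 4)*(k + 7))/((k + 3)*(k + 4)*(k + 5)*(k + 6)*(k + 7))
(s_(k+1) − s_k) − t_k = 2*(4*k**2 + 27*k + 41)/(k**7 + 28*k**6 + 322*k**5 + 1960*k**4 + 6769*k**3 + 13132*k**2 + 13068*k + 5040)

Invalid: residual 2*(4*k**2 + 27*k + 41)/(k**7 + 28*k**6 + 322*k**5 + 1960*k**4 + 6769*k**3 + 13132*k**2 + 13068*k + 5040) ≠ 0.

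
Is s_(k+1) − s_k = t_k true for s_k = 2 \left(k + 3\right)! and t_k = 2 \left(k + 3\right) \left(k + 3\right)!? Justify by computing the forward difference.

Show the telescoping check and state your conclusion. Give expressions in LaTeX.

s_(k+1) = 2*factorial(k + 4)
s_(k+1) − s_k = 2*(k + 3)*factorial(k + 3)
(s_(k+1) − s_k) − t_k = 0

Valid: the claim telescopes to t_k.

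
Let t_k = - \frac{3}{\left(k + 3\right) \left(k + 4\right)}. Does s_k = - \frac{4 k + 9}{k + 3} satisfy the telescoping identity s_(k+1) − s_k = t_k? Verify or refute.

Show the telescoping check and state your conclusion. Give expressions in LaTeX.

s_(k+1) = (-4*k - 13)/(k + 4)
s_(k+1) − s_k = -3/(k**2 + 7*k + 12)
(s_(k+1) − s_k) − t_k = 0

valid (s_(k+1) − s_k reduces to t_k)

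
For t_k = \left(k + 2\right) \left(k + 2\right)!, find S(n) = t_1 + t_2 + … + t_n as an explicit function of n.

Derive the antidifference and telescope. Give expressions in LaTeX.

r(k) = (k + 3)**2/(k + 2) after simplifying.
So A=k + 3 and B=1, with C=k + 2.
f must satisfy (k + 3)·f(k+1) − (1)·f(k) = k + 2.
From deg A=1, deg B=0, deg C=1: d=0.
Solving with deg f ≤ 0: f(k) = 1.
Get s_k = R·t_k = factorial(k + 2) with R(k) = B(k−1)f(k)/C(k) = 1/(k + 2).
s_(k+1) − s_k = (k + 2)*factorial(k + 2) = t_k.
Evaluate: s_(n+1) = factorial(n + 3); subtract s_(1) = 6 ⇒ S(n) = factorial(n + 3) - 6.

S(n) = \left(n + 3\right)! - 6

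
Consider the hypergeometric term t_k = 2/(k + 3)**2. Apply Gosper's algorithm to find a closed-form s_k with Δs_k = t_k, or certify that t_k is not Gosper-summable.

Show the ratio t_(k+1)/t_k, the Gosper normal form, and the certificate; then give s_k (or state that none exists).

The ratio is (k + 3)**2/(k + 4)**2.
A = k**2 + 6*k + 9, B = k**2 + 8*k + 16, C = 1.
Set up (k**2 + 6*k + 9)·f(k+1) − (k**2 + 6*k + 9)·f(k) − (1) = 0.
Bound: deg f ≤ 0.
Put f(k) = c0: A·f(k+1) − B(k−1)·f(k) − C = -1; need -1 = 0 — inconsistent ⇒ no f, not summable.

none (Gosper's algorithm certifies no s_k)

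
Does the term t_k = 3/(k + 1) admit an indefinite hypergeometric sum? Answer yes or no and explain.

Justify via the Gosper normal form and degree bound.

No — the linear system for f has no solution.

r(k) = (k + 1)/(k + 2) after simplifying.
Take A(k)=k + 1, B(k)=k + 2, C(k)=1.
Need (k + 1)·f(k+1) − (k + 1)·f(k) = 1.
deg f ≤ 0 (via 1,1,0).
Generic f = c0 gives residual -1; -1 = 0 cannot hold, so t_k is not Gosper-summable.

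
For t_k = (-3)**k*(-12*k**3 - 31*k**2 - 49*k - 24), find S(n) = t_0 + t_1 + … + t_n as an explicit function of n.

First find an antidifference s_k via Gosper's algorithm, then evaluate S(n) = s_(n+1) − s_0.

Ratio r(k) = 3*(-12*k**3 - 67*k**2 - 147*k - 116)/(12*k**3 + 31*k**2 + 49*k + 24).
A = -3, B = 1, C = k**3 + 31*k**2/12 + 49*k/12 + 2.
Solve (-3)·f(k+1) − (1)·f(k) = k**3 + 31*k**2/12 + 49*k/12 + 2.
From deg A=0, deg B=0, deg C=3: d=3.
Match coefficients ⇒ f(k) = -k*(3*k**2 + k + 4)/12.
R(k) = B(k−1)·f(k)/C(k) = -k*(3*k**2 + k + 4)/(12*k**3 + 31*k**2 + 49*k + 24); s_k = R·t_k = (-3)**k*k*(3*k**2 + k + 4).
Verify: (-3)**k*(-12*k**3 - 31*k**2 - 49*k - 24) matches t_k.
Evaluate: s_(n+1) = (-3)**(n + 1)*(3*n**3 + 10*n**2 + 15*n + 8); subtract s_(0) = 0 ⇒ S(n) = (-3)**(n + 1)*(3*n**3 + 10*n**2 + 15*n + 8).

S(n) = (-3)**(n + 1)*(3*n**3 + 10*n**2 + 15*n + 8)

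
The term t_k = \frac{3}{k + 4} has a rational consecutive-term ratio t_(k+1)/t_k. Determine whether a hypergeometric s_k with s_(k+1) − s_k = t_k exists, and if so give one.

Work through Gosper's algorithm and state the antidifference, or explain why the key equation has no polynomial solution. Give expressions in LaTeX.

Step 1: r(k) = (k + 4)/(k + 5).
So A=k + 4 and B=k + 5, with C=1.
f must satisfy (k + 4)·f(k+1) − (k + 4)·f(k) = 1.
From deg A=1, deg B=1, deg C=0: d=0.
Generic f = c0 gives residual -1; -1 = 0 cannot hold, so t_k is not Gosper-summable.

not Gosper-summable; s_k does not exist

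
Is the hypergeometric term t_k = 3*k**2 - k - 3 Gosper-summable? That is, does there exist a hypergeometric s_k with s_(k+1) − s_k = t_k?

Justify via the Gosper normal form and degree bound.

r(k) = (k - 3*(k + 1)**2 + 4)/(-3*k**2 + k + 3) after simplifying.
Take A(k)=1, B(k)=1, C(k)=k**2 - k/3 - 1.
f must satisfy (1)·f(k+1) − (1)·f(k) = k**2 - k/3 - 1.
Bound: deg f ≤ 3.
Solve for f: f(k) = k*(k**2 - 2*k - 2)/3 (degree 3 ≤ 3).
Then R = B(k−1)f/C = k*(k**2 - 2*k - 2)/(3*k**2 - k - 3), so s_k = R(k)·t_k = k*(k**2 - 2*k - 2).
Δs = 3*k**2 - k - 3, as required.

Yes. s_k = k*(k**2 - 2*k - 2).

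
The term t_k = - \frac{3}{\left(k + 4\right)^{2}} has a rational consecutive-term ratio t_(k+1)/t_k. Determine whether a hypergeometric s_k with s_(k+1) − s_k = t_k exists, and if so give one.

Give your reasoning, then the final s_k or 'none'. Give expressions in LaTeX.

Step 1: r(k) = (k + 4)**2/(k + 5)**2.
Normal form (A,B,C) = (k**2 + 8*k + 16, k**2 + 10*k + 25, 1).
Need (k**2 + 8*k + 16)·f(k+1) − (k**2 + 8*k + 16)·f(k) = 1.
Degrees (2,2,0) ⇒ d ≤ 0.
Put f(k) = c0: A·f(k+1) − B(k−1)·f(k) − C = -1; need -1 = 0 — inconsistent ⇒ no f, not summable.

no hypergeometric antidifference exists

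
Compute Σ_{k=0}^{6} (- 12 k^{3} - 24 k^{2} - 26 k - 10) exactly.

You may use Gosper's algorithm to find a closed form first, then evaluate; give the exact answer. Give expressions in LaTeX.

Step 1: r(k) = (6*k**3 + 30*k**2 + 55*k + 36)/(6*k**3 + 12*k**2 + 13*k + 5).
Normal form (A,B,C) = (1, 1, k**3 + 2*k**2 + 13*k/6 + 5/6).
f must satisfy (1)·f(k+1) − (1)·f(k) = k**3 + 2*k**2 + 13*k/6 + 5/6.
From deg A=0, deg B=0, deg C=3: d=4.
A polynomial solution: f(k) = k*(3*k**3 + 2*k**2 + 4*k + 1)/12.
Get s_k = R·t_k = k*(-3*k**3 - 2*k**2 - 4*k - 1) with R(k) = B(k−1)f(k)/C(k) = k*(3*k**3 + 2*k**2 + 4*k + 1)/(2*(6*k**3 + 12*k**2 + 13*k + 5)).
Δs = -12*k**3 - 24*k**2 - 26*k - 10, as required.
Telescoping: Σ = s_(7) − s_(0) = -8092 − (0) = -8092.

Σ = -8092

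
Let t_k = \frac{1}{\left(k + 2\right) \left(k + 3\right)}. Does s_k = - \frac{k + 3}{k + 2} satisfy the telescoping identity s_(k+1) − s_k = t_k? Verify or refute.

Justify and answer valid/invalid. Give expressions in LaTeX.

Valid: the claim telescopes to t_k.

s_(k+1) = (-k - 4)/(k + 3)
s_(k+1) − s_k = 1/(k**2 + 5*k + 6)
(s_(k+1) − s_k) − t_k = 0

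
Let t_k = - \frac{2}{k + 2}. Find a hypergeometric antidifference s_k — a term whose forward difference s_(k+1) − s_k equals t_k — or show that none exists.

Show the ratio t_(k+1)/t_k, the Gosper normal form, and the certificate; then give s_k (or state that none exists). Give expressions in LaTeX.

none (Gosper's algorithm certifies no s_k)

r(k) = (k + 2)/(k + 3) after simplifying.
Gosper form: A/B · C(k+1)/C(k) with A=k + 2, B=k + 3, C=1.
f must satisfy (k + 2)·f(k+1) − (k + 2)·f(k) = 1.
Degrees (1,1,0) ⇒ d ≤ 0.
f = c0 ⇒ A·f(k+1) − B(k−1)·f(k) − C = -1. The system {-1 = 0} is inconsistent; no antidifference.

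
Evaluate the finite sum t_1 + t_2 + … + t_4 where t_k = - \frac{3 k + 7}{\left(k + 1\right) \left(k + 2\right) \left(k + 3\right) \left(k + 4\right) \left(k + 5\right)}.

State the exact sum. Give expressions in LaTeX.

Ratio r(k) = (k + 1)*(3*k + 10)/((k + 6)*(3*k + 7)).
Factor: A=k + 1; B=k + 6; C=k + 7/3.
f must satisfy (k + 1)·f(k+1) − (k + 5)·f(k) = k + 7/3.
From deg A=1, deg B=1, deg C=1: d=4.
Solve for f: f(k) = k*(k + 2)*(k**2 + 8*k + 19)/36 (degree 4 ≤ 4).
Get s_k = R·t_k = k*(-k**2 - 8*k - 19)/(12*(k**3 + 8*k**2 + 19*k + 12)) with R(k) = B(k−1)f(k)/C(k) = k*(k + 2)*(k + 5)*(k**2 + 8*k + 19)/(12*(3*k + 7)).
s_(k+1) − s_k = (-3*k - 7)/(k**5 + 15*k**4 + 85*k**3 + 225*k**2 + 274*k + 120) = t_k.
Evaluate s at k=5 and k=1: -35/432 and -7/120; difference -49/2160.

Σ = -49/2160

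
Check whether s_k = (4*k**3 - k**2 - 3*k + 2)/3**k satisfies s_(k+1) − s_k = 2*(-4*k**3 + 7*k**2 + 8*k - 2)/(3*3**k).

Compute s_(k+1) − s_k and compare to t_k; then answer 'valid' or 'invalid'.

s_(k+1) = (4*k**3 + 11*k**2 + 7*k + 2)/(3*3**k)
s_(k+1) − s_k = 2*(-4*k**3 + 7*k**2 + 8*k - 2)/(3*3**k)
(s_(k+1) − s_k) − t_k = 0

Valid: the claim telescopes to t_k.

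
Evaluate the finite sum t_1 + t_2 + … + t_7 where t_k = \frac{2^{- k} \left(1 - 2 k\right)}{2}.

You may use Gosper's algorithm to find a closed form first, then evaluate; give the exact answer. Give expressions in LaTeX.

Σ = -367/256

Compute t_(k+1)/t_k: get (2*k + 1)/(2*(2*k - 1)).
Factor: A=1/2; B=1; C=k - 1/2.
Key eq: (1/2)·f(k+1) = (1)·f(k) + (k - 1/2).
From deg A=0, deg B=0, deg C=1: d=1.
Coefficient equations give f(k) = -2*k - 1.
Certificate R = B(k−1)f/C = -2*(2*k + 1)/(2*k - 1) gives s_k = (2*k + 1)/2**k.
s_(k+1) − s_k = (1 - 2*k)/(2*2**k) = t_k.
Σ_(k=1)^(7) t_k = s_(8) − s_(1) = 17/256 − (3/2) = -367/256.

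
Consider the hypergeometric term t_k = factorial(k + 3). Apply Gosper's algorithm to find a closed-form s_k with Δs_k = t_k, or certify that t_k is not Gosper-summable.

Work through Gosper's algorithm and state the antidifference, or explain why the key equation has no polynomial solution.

t_(k+1)/t_k = k + 4.
Gosper form: A/B · C(k+1)/C(k) with A=k + 4, B=1, C=1.
Need (k + 4)·f(k+1) − (1)·f(k) = 1.
deg f ≤ -1 (via 1,0,0).
Bound -1 < 0, so the key equation has no polynomial solution.

none (Gosper's algorithm certifies no s_k)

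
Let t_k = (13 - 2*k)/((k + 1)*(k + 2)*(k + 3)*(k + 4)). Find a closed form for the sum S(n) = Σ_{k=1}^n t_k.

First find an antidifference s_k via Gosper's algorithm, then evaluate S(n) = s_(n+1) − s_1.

S(n) = n*(n**2 + 9*n + 34)/(8*(n**3 + 9*n**2 + 26*n + 24))

Compute t_(k+1)/t_k: get (k + 1)*(2*k - 11)/((k + 5)*(2*k - 13)).
So A=k + 1 and B=k + 5, with C=k - 13/2.
Set up (k + 1)·f(k+1) − (k + 4)·f(k) − (k - 13/2) = 0.
Bound: deg f ≤ 3.
Match coefficients ⇒ f(k) = -k*(2*k**2 + 12*k + 25)/6.
Certificate R = B(k−1)f/C = -k*(k + 4)*(2*k**2 + 12*k + 25)/(3*(2*k - 13)) gives s_k = k*(2*k**2 + 12*k + 25)/(3*(k + 1)*(k + 2)*(k + 3)).
Verify: (13 - 2*k)/(k**4 + 10*k**3 + 35*k**2 + 50*k + 24) matches t_k.
Telescope: S(n) = s_(n+1) − s_(1) = (2*n**3 + 18*n**2 + 55*n + 39)/(3*(n**3 + 9*n**2 + 26*n + 24)) − (13/24) = n*(n**2 + 9*n + 34)/(8*(n**3 + 9*n**2 + 26*n + 24)).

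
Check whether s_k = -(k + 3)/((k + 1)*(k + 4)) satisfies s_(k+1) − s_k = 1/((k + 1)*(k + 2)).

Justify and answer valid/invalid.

s_(k+1) = (-k - 4)/((k + 2)*(k + 5))
s_(k+1) − s_k = (k**2 + 7*k + 14)/(k**4 + 12*k**3 + 49*k**2 + 78*k + 40)
(s_(k+1) − s_k) − t_k = 2*(-k - 3)/(k**4 + 12*k**3 + 49*k**2 + 78*k + 40)

Invalid: residual 2*(-k - 3)/(k**4 + 12*k**3 + 49*k**2 + 78*k + 40) ≠ 0.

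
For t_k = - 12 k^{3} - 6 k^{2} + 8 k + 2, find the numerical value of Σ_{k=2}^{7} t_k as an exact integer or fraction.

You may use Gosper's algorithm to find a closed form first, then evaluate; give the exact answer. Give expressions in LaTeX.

Step 1: r(k) = (6*k**3 + 21*k**2 + 20*k + 4)/(6*k**3 + 3*k**2 - 4*k - 1).
Factor: A=1; B=1; C=k**3 + k**2/2 - 2*k/3 - 1/6.
Set up (1)·f(k+1) − (1)·f(k) − (k**3 + k**2/2 - 2*k/3 - 1/6) = 0.
From deg A=0, deg B=0, deg C=3: d=4.
A polynomial solution: f(k) = k*(k + 1)*(3*k**2 - 7*k + 3)/12.
Get s_k = R·t_k = k*(-3*k**3 + 4*k**2 + 4*k - 3) with R(k) = B(k−1)f(k)/C(k) = k*(3*k**2 - 7*k + 3)/(2*(6*k**2 - 3*k - 1)).
Δs = -12*k**3 - 6*k**2 + 8*k + 2, as required.
Telescoping: Σ = s_(8) − s_(2) = -10008 − (-6) = -10002.

Σ = -10002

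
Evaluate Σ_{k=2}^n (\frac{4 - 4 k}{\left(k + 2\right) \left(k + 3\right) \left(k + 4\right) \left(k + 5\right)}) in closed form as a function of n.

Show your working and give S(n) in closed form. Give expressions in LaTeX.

The ratio is k*(k + 2)/((k - 1)*(k + 6)).
A = k + 2, B = k + 6, C = k - 1.
Solve (k + 2)·f(k+1) − (k + 5)·f(k) = k - 1.
Degrees (1,1,1) ⇒ d ≤ 3.
Solving with deg f ≤ 3: f(k) = -k/2.
Then R = B(k−1)f/C = -k*(k + 5)/(2*(k - 1)), so s_k = R(k)·t_k = 2*k/((k + 2)*(k + 3)*(k + 4)).
Δs = 4*(1 - k)/(k**4 + 14*k**3 + 71*k**2 + 154*k + 120), as required.
s_(n+1) = 2*(n + 1)/(n**3 + 12*n**2 + 47*n + 60) and s_(2) = 1/30, so S(n) = n*(-n**2 - 12*n + 13)/(30*(n**3 + 12*n**2 + 47*n + 60)).

S(n) = \frac{n \left(- n^{2} - 12 n + 13\right)}{30 \left(n^{3} + 12 n^{2} + 47 n + 60\right)}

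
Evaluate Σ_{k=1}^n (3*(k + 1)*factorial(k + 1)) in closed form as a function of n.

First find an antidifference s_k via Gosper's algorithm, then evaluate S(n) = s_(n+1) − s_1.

S(n) = 3*factorial(n + 2) - 6

The ratio is (k + 2)**2/(k + 1).
Factor: A=k + 2; B=1; C=k + 1.
f must satisfy (k + 2)·f(k+1) − (1)·f(k) = k + 1.
deg f ≤ 0 (via 1,0,1).
Match coefficients ⇒ f(k) = 1.
So s_k = (B(k−1)f/C)·t_k = (1/(k + 1))·t_k = 3*factorial(k + 1).
Check: Δs_k = 3*(k + 1)*factorial(k + 1). ✓
s_(n+1) = 3*factorial(n + 2) and s_(1) = 6, so S(n) = 3*factorial(n + 2) - 6.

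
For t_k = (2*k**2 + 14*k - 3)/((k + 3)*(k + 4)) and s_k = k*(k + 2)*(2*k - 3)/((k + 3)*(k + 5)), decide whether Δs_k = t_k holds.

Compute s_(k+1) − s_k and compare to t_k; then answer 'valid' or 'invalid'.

s_(k+1) = (k + 1)*(k + 3)*(2*k - 1)/((k + 4)*(k + 6))
s_(k+1) − s_k = (2*k**4 + 36*k**3 + 154*k**2 + 150*k - 45)/(k**4 + 18*k**3 + 119*k**2 + 342*k + 360)
(s_(k+1) − s_k) − t_k = 3*(-19*k**2 - 79*k + 15)/(k**4 + 18*k**3 + 119*k**2 + 342*k + 360)

Invalid: residual 3*(-19*k**2 - 79*k + 15)/(k**4 + 18*k**3 + 119*k**2 + 342*k + 360) ≠ 0.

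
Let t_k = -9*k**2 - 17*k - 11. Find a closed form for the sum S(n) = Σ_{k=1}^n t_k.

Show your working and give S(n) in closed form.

r(k) = (9*k**2 + 35*k + 37)/(9*k**2 + 17*k + 11) after simplifying.
A = 1, B = 1, C = k**2 + 17*k/9 + 11/9.
Solve (1)·f(k+1) − (1)·f(k) = k**2 + 17*k/9 + 11/9.
From deg A=0, deg B=0, deg C=2: d=3.
Coefficient equations give f(k) = k*(3*k**2 + 4*k + 4)/9.
R(k) = B(k−1)·f(k)/C(k) = k*(3*k**2 + 4*k + 4)/(9*k**2 + 17*k + 11); s_k = R·t_k = k*(-3*k**2 - 4*k - 4).
s_(k+1) − s_k = -9*k**2 - 17*k - 11 = t_k.
Evaluate: s_(n+1) = -3*n**3 - 13*n**2 - 21*n - 11; subtract s_(1) = -11 ⇒ S(n) = n*(-3*n**2 - 13*n - 21).

S(n) = n*(-3*n**2 - 13*n - 21)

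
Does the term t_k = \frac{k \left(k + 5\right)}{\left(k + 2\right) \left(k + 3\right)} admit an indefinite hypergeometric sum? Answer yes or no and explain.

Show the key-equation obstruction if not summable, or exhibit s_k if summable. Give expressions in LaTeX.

The ratio is (k + 1)*(k + 2)*(k + 6)/(k*(k + 4)*(k + 5)).
So A=k + 2 and B=k + 4, with C=k**2 + 5*k.
Need (k + 2)·f(k+1) − (k + 3)·f(k) = k**2 + 5*k.
Bound: deg f ≤ 2.
Match coefficients ⇒ f(k) = k*(k - 1).
Then R = B(k−1)f/C = (k - 1)*(k + 3)/(k + 5), so s_k = R(k)·t_k = k*(k - 1)/(k + 2).
Check: Δs_k = k*(k + 5)/(k**2 + 5*k + 6). ✓

Yes. s_k = \frac{k \left(k - 1\right)}{k + 2}.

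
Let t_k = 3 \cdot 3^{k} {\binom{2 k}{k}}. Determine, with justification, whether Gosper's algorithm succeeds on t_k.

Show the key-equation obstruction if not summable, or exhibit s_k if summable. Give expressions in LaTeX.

The ratio is 6*(2*k + 1)/(k + 1).
So A=12*k + 6 and B=k + 1, with C=1.
f must satisfy (12*k + 6)·f(k+1) − (k)·f(k) = 1.
Degrees (1,1,0) ⇒ d ≤ -1.
Negative degree bound (-1): no f exists, t_k not Gosper-summable.

No — key equation has no polynomial f.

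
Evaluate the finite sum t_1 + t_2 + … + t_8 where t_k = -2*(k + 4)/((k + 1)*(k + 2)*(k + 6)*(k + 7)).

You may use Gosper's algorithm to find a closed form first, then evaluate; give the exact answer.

Ratio r(k) = (k + 1)*(k + 5)*(k + 6)/((k + 3)*(k + 4)*(k + 8)).
A = k + 1, B = k + 8, C = k**4 + 16*k**3 + 95*k**2 + 248*k + 240.
f must satisfy (k + 1)·f(k+1) − (k + 7)·f(k) = k**4 + 16*k**3 + 95*k**2 + 248*k + 240.
d = 6 from the (1,1,4) case.
Match coefficients ⇒ f(k) = k*(k + 2)*(k + 3)*(k + 4)*(k + 5)*(k + 7)/12.
Then R = B(k−1)f/C = k*(k + 2)*(k + 7)**2/(12*(k + 4)), so s_k = R(k)·t_k = k*(-k - 7)/(6*(k**2 + 7*k + 6)).
Verify: 2*(-k - 4)/(k**4 + 16*k**3 + 83*k**2 + 152*k + 84) matches t_k.
Σ_(k=1)^(8) t_k = s_(9) − s_(1) = -4/25 − (-2/21) = -34/525.

Σ = -34/525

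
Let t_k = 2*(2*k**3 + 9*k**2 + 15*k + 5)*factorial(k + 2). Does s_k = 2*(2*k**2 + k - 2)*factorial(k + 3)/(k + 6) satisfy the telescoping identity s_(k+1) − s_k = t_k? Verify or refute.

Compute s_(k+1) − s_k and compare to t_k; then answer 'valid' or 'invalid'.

Invalid: residual -6*(2*k**4 + 21*k**3 + 67*k**2 + 94*k + 32)*factorial(k + 2)/((k + 6)*(k + 7)) ≠ 0.

s_(k+1) = 2*(2*k**2 + 5*k + 1)*factorial(k + 4)/(k + 7)
s_(k+1) − s_k = 2*(2*k**4 + 23*k**3 + 84*k**2 + 125*k + 38)*factorial(k + 3)/((k + 6)*(k + 7))
(s_(k+1) − s_k) − t_k = -6*(2*k**4 + 21*k**3 + 67*k**2 + 94*k + 32)*factorial(k + 2)/((k + 6)*(k + 7))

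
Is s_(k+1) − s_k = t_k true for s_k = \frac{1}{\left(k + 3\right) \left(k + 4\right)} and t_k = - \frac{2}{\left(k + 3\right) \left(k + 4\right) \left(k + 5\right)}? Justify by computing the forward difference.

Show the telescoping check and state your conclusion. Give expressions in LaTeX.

s_(k+1) = 1/((k + 4)*(k + 5))
s_(k+1) − s_k = -2/(k**3 + 12*k**2 + 47*k + 60)
(s_(k+1) − s_k) − t_k = 0

Valid — Δs_k = t_k.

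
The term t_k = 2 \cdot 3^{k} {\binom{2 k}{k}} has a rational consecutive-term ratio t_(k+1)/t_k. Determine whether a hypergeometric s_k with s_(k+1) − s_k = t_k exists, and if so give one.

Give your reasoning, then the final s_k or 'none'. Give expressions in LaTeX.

Compute t_(k+1)/t_k: get 6*(2*k + 1)/(k + 1).
Normal form (A,B,C) = (12*k + 6, k + 1, 1).
Solve (12*k + 6)·f(k+1) − (k)·f(k) = 1.
Degrees (1,1,0) ⇒ d ≤ -1.
Bound -1 < 0, so the key equation has no polynomial solution.

none — t_k is not Gosper-summable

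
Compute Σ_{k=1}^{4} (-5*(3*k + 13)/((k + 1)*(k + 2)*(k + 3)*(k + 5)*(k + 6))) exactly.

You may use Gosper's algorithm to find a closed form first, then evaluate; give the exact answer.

Σ = -8/63

The ratio is (k + 1)*(k + 5)*(3*k + 16)/((k + 4)*(k + 7)*(3*k + 13)).
So A=k + 1 and B=k + 7, with C=k**2 + 25*k/3 + 52/3.
Need (k + 1)·f(k+1) − (k + 6)·f(k) = k**2 + 25*k/3 + 52/3.
d = 5 from the (1,1,2) case.
Solving with deg f ≤ 5: f(k) = k*(k + 3)*(k + 4)*(k**2 + 8*k + 17)/30.
R(k) = B(k−1)·f(k)/C(k) = k*(k + 3)*(k + 6)*(k**2 + 8*k + 17)/(10*(3*k + 13)); s_k = R·t_k = k*(-k**2 - 8*k - 17)/(2*(k**3 + 8*k**2 + 17*k + 10)).
s_(k+1) − s_k = 5*(-3*k - 13)/(k**5 + 17*k**4 + 107*k**3 + 307*k**2 + 396*k + 180) = t_k.
Σ_(k=1)^(4) t_k = s_(5) − s_(1) = -41/84 − (-13/36) = -8/63.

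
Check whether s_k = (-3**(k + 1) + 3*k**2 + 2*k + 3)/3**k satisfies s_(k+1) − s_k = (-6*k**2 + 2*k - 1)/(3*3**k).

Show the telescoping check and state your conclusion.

Valid: the claim telescopes to t_k.

s_(k+1) = (-9*3**k + 3*k**2 + 8*k + 8)/(3*3**k)
s_(k+1) − s_k = (-6*k**2 + 2*k - 1)/(3*3**k)
(s_(k+1) − s_k) − t_k = 0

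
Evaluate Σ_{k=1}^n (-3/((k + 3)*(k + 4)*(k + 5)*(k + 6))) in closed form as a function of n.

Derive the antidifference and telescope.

S(n) = n*(-n**2 - 15*n - 74)/(120*(n**3 + 15*n**2 + 74*n + 120))

Step 1: r(k) = (k + 3)/(k + 7).
A = k + 3, B = k + 7, C = 1.
Need (k + 3)·f(k+1) − (k + 6)·f(k) = 1.
Bound: deg f ≤ 3.
Solving with deg f ≤ 3: f(k) = k*(k**2 + 12*k + 47)/180.
R(k) = B(k−1)·f(k)/C(k) = k*(k + 6)*(k**2 + 12*k + 47)/180; s_k = R·t_k = k*(-k**2 - 12*k - 47)/(60*(k + 3)*(k + 4)*(k + 5)).
Δs = -3/(k**4 + 18*k**3 + 119*k**2 + 342*k + 360), as required.
Evaluate: s_(n+1) = (-n**3 - 15*n**2 - 74*n - 60)/(60*(n**3 + 15*n**2 + 74*n + 120)); subtract s_(1) = -1/120 ⇒ S(n) = n*(-n**2 - 15*n - 74)/(120*(n**3 + 15*n**2 + 74*n + 120)).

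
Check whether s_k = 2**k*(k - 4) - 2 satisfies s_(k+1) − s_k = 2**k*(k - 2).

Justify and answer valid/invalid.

valid; difference matches t_k

s_(k+1) = 2*2**k*(k - 3) - 2
s_(k+1) − s_k = 2**k*(k - 2)
(s_(k+1) − s_k) − t_k = 0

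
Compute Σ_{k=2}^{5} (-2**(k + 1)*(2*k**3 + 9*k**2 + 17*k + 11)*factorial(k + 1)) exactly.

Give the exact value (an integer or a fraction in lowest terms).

Step 1: r(k) = 2*(2*k**4 + 19*k**3 + 71*k**2 + 121*k + 78)/(2*k**3 + 9*k**2 + 17*k + 11).
Take A(k)=2*k + 4, B(k)=1, C(k)=k**3 + 9*k**2/2 + 17*k/2 + 11/2.
Set up (2*k + 4)·f(k+1) − (1)·f(k) − (k**3 + 9*k**2/2 + 17*k/2 + 11/2) = 0.
deg f ≤ 2 (via 1,0,3).
Coefficient equations give f(k) = (k**2 + k + 1)/2.
Get s_k = R·t_k = -2**(k + 1)*(k**2 + k + 1)*factorial(k + 1) with R(k) = B(k−1)f(k)/C(k) = (k**2 + k + 1)/(2*k**3 + 9*k**2 + 17*k + 11).
Check: Δs_k = -2**(k + 1)*(2*k**3 + 9*k**2 + 17*k + 11)*factorial(k + 1). ✓
Telescoping: Σ = s_(6) − s_(2) = -27740160 − (-336) = -27739824.

Σ = -27739824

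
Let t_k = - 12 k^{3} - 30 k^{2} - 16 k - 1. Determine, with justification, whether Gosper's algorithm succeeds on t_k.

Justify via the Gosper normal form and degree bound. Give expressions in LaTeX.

Yes. s_k = k \left(- 3 k^{3} - 4 k^{2} + 4 k + 2\right).

Compute t_(k+1)/t_k: get (12*k**3 + 66*k**2 + 112*k + 59)/(12*k**3 + 30*k**2 + 16*k + 1).
Factor: A=1; B=1; C=k**3 + 5*k**2/2 + 4*k/3 + 1/12.
Key eq: (1)·f(k+1) = (1)·f(k) + (k**3 + 5*k**2/2 + 4*k/3 + 1/12).
Bound: deg f ≤ 4.
Match coefficients ⇒ f(k) = k*(3*k**3 + 4*k**2 - 4*k - 2)/12.
Get s_k = R·t_k = k*(-3*k**3 - 4*k**2 + 4*k + 2) with R(k) = B(k−1)f(k)/C(k) = k*(3*k**3 + 4*k**2 - 4*k - 2)/(12*k**3 + 30*k**2 + 16*k + 1).
Verify: -12*k**3 - 30*k**2 - 16*k - 1 matches t_k.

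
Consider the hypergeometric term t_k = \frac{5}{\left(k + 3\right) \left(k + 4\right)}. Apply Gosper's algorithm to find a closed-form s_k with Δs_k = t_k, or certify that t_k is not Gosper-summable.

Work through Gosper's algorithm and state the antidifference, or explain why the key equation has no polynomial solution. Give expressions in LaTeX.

r(k) = (k + 3)/(k + 5) after simplifying.
Factor: A=k + 3; B=k + 5; C=1.
Need (k + 3)·f(k+1) − (k + 4)·f(k) = 1.
Bound: deg f ≤ 1.
A polynomial solution: f(k) = k/3.
Get s_k = R·t_k = 5*k/(3*(k + 3)) with R(k) = B(k−1)f(k)/C(k) = k*(k + 4)/3.
Δs = 5/(k**2 + 7*k + 12), as required.

s_k = \frac{5 k}{3 \left(k + 3\right)}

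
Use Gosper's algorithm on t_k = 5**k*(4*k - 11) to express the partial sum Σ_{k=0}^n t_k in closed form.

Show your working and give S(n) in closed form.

r(k) = 5*(4*k - 7)/(4*k - 11) after simplifying.
Gosper form: A/B · C(k+1)/C(k) with A=5, B=1, C=k - 11/4.
Key eq: (5)·f(k+1) = (1)·f(k) + (k - 11/4).
Degrees (0,0,1) ⇒ d ≤ 1.
Solve for f: f(k) = (k - 4)/4 (degree 1 ≤ 1).
Get s_k = R·t_k = 5**k*(k - 4) with R(k) = B(k−1)f(k)/C(k) = (k - 4)/(4*k - 11).
Verify: 5**k*(4*k - 11) matches t_k.
Telescope: S(n) = s_(n+1) − s_(0) = 5**(n + 1)*(n - 3) − (-4) = 5*5**n*n - 15*5**n + 4.

S(n) = 5*5**n*n - 15*5**n + 4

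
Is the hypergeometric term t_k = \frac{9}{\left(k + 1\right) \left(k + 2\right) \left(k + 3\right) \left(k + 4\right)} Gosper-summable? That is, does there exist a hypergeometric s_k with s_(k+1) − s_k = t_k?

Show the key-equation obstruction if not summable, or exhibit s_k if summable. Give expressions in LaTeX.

Ratio r(k) = (k + 1)/(k + 5).
Factor: A=k + 1; B=k + 5; C=1.
f must satisfy (k + 1)·f(k+1) − (k + 4)·f(k) = 1.
deg f ≤ 3 (via 1,1,0).
Solve for f: f(k) = k*(k**2 + 6*k + 11)/18 (degree 3 ≤ 3).
R(k) = B(k−1)·f(k)/C(k) = k*(k + 4)*(k**2 + 6*k + 11)/18; s_k = R·t_k = k*(k**2 + 6*k + 11)/(2*(k + 1)*(k + 2)*(k + 3)).
Check: Δs_k = 9/(k**4 + 10*k**3 + 35*k**2 + 50*k + 24). ✓

Yes. s_k = \frac{k \left(k^{2} + 6 k + 11\right)}{2 \left(k + 1\right) \left(k + 2\right) \left(k + 3\right)}.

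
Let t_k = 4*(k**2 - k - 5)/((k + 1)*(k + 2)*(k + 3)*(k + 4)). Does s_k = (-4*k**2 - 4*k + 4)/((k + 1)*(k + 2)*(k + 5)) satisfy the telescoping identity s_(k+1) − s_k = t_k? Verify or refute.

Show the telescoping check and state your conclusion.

Invalid: residual 8*(-2*k**3 - 9*k**2 + 7*k + 29)/(k**6 + 21*k**5 + 175*k**4 + 735*k**3 + 1624*k**2 + 1764*k + 720) ≠ 0.

s_(k+1) = 4*(-k - (k + 1)**2)/((k + 2)*(k + 3)*(k + 6))
s_(k+1) − s_k = 4*(k**3 + 2*k**2 - 12*k - 23)/(k**5 + 17*k**4 + 107*k**3 + 307*k**2 + 396*k + 180)
(s_(k+1) − s_k) − t_k = 8*(-2*k**3 - 9*k**2 + 7*k + 29)/(k**6 + 21*k**5 + 175*k**4 + 735*k**3 + 1624*k**2 + 1764*k + 720)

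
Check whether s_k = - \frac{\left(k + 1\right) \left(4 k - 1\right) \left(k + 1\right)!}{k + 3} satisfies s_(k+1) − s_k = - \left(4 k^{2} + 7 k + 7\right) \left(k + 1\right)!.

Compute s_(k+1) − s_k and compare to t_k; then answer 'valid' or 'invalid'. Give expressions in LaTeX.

s_(k+1) = -(k + 2)*(4*k + 3)*factorial(k + 2)/(k + 4)
s_(k+1) − s_k = -(4*k**4 + 27*k**3 + 66*k**2 + 85*k + 40)*factorial(k + 1)/((k + 3)*(k + 4))
(s_(k+1) − s_k) − t_k = 2*(4*k**3 + 19*k**2 + 24*k + 22)*factorial(k + 1)/((k + 3)*(k + 4))

Invalid: residual \frac{2 \left(4 k^{3} + 19 k^{2} + 24 k + 22\right) \left(k + 1\right)!}{\left(k + 3\right) \left(k + 4\right)} ≠ 0.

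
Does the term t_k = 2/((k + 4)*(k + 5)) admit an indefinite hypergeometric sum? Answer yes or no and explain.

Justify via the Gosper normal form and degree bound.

Yes. s_k = k/(2*(k + 4)).

Step 1: r(k) = (k + 4)/(k + 6).
Take A(k)=k + 4, B(k)=k + 6, C(k)=1.
Key eq: (k + 4)·f(k+1) = (k + 5)·f(k) + (1).
From deg A=1, deg B=1, deg C=0: d=1.
Match coefficients ⇒ f(k) = k/4.
Get s_k = R·t_k = k/(2*(k + 4)) with R(k) = B(k−1)f(k)/C(k) = k*(k + 5)/4.
s_(k+1) − s_k = 2/(k**2 + 9*k + 20) = t_k.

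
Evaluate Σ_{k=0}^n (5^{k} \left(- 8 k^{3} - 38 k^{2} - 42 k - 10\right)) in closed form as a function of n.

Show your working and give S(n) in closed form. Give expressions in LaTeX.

t_(k+1)/t_k = 5*(4*k**3 + 31*k**2 + 71*k + 49)/(4*k**3 + 19*k**2 + 21*k + 5).
Factor: A=5; B=1; C=k**3 + 19*k**2/4 + 21*k/4 + 5/4.
Solve (5)·f(k+1) − (1)·f(k) = k**3 + 19*k**2/4 + 21*k/4 + 5/4.
Bound: deg f ≤ 3.
Coefficient equations give f(k) = k*(k**2 + k - 1)/4.
R(k) = B(k−1)·f(k)/C(k) = k*(k**2 + k - 1)/(4*k**3 + 19*k**2 + 21*k + 5); s_k = R·t_k = 2*5**k*k*(-k**2 - k + 1).
s_(k+1) − s_k = 5**k*(-8*k**3 - 38*k**2 - 42*k - 10) = t_k.
Telescope: S(n) = s_(n+1) − s_(0) = 10*5**n*(-n**3 - 4*n**2 - 4*n - 1) − (0) = 10*5**n*(-n**3 - 4*n**2 - 4*n - 1).

S(n) = 10 \cdot 5^{n} \left(- n^{3} - 4 n^{2} - 4 n - 1\right)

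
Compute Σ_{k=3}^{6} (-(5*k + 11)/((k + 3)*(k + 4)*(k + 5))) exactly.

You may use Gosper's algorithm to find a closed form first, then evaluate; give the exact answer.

Ratio r(k) = (k + 3)*(5*k + 16)/((k + 6)*(5*k + 11)).
Take A(k)=k + 3, B(k)=k + 6, C(k)=k + 11/5.
Key eq: (k + 3)·f(k+1) = (k + 5)·f(k) + (k + 11/5).
From deg A=1, deg B=1, deg C=1: d=2.
Coefficient equations give f(k) = k*(13*k + 31)/60.
So s_k = (B(k−1)f/C)·t_k = (k*(k + 5)*(13*k + 31)/(12*(5*k + 11)))·t_k = k*(-13*k - 31)/(12*(k + 3)*(k + 4)).
Check: Δs_k = (-5*k - 11)/(k**3 + 12*k**2 + 47*k + 60). ✓
Evaluate s at k=7 and k=3: -427/660 and -5/12; difference -38/165.

Σ = -38/165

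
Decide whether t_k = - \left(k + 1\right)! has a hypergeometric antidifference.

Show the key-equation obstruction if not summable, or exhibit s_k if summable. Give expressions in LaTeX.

No; the degree bound rules out any f.

Step 1: r(k) = k + 2.
Take A(k)=k + 2, B(k)=1, C(k)=1.
f must satisfy (k + 2)·f(k+1) − (1)·f(k) = 1.
From deg A=1, deg B=0, deg C=0: d=-1.
d = -1 < 0 ⇒ no nonzero polynomial f; not summable.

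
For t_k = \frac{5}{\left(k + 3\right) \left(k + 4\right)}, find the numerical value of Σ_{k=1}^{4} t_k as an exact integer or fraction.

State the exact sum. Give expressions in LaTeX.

Σ = 5/8

Compute t_(k+1)/t_k: get (k + 3)/(k + 5).
A = k + 3, B = k + 5, C = 1.
Solve (k + 3)·f(k+1) − (k + 4)·f(k) = 1.
d = 1 from the (1,1,0) case.
Solving with deg f ≤ 1: f(k) = k/3.
Certificate R = B(k−1)f/C = k*(k + 4)/3 gives s_k = 5*k/(3*(k + 3)).
Verify: 5/(k**2 + 7*k + 12) matches t_k.
Evaluate s at k=5 and k=1: 25/24 and 5/12; difference 5/8.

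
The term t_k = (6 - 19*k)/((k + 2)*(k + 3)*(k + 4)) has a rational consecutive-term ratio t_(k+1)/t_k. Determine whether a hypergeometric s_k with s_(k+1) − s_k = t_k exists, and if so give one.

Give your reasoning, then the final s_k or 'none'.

t_(k+1)/t_k = (k + 2)*(19*k + 13)/((k + 5)*(19*k - 6)).
Normal form (A,B,C) = (k + 2, k + 5, k - 6/19).
Solve (k + 2)·f(k+1) − (k + 4)·f(k) = k - 6/19.
From deg A=1, deg B=1, deg C=1: d=2.
Solve for f: f(k) = k*(8*k - 17)/57 (degree 2 ≤ 2).
So s_k = (B(k−1)f/C)·t_k = (k*(k + 4)*(8*k - 17)/(3*(19*k - 6)))·t_k = k*(17 - 8*k)/(3*(k + 2)*(k + 3)).
Δs = (6 - 19*k)/(k**3 + 9*k**2 + 26*k + 24), as required.

s_k = k*(17 - 8*k)/(3*(k + 2)*(k + 3))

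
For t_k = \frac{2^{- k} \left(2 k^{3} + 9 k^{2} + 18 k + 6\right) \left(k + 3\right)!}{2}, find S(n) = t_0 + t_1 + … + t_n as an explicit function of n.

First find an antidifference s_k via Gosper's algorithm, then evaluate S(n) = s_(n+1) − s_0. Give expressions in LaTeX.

Ratio r(k) = (2*k**4 + 23*k**3 + 102*k**2 + 203*k + 140)/(2*(2*k**3 + 9*k**2 + 18*k + 6)).
A = k/2 + 2, B = 1, C = k**3 + 9*k**2/2 + 9*k + 3.
Need (k/2 + 2)·f(k+1) − (1)·f(k) = k**3 + 9*k**2/2 + 9*k + 3.
deg f ≤ 2 (via 1,0,3).
Coefficient equations give f(k) = (k - 1)*(2*k + 3).
Certificate R = B(k−1)f/C = 2*(k - 1)*(2*k + 3)/(2*k**3 + 9*k**2 + 18*k + 6) gives s_k = (k - 1)*(2*k + 3)*factorial(k + 3)/2**k.
s_(k+1) − s_k = (2*k**3 + 9*k**2 + 18*k + 6)*factorial(k + 3)/(2*2**k) = t_k.
Σ_(k=0)^n t_k = s_(n+1) − s_(0) = (2**(-n - 1)*n*(2*n + 5)*factorial(n + 4)) − (-18), i.e. 18 + n**2*factorial(n + 4)/2**n + 5*n*factorial(n + 4)/(2*2**n).

S(n) = 18 + 2^{- n} n^{2} \left(n + 4\right)! + \frac{5 \cdot 2^{- n} n \left(n + 4\right)!}{2}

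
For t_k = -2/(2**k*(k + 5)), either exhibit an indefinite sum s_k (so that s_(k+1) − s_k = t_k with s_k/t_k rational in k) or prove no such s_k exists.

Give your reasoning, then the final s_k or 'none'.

none — t_k is not Gosper-summable

r(k) = (k + 5)/(2*(k + 6)) after simplifying.
Gosper form: A/B · C(k+1)/C(k) with A=k/2 + 5/2, B=k + 6, C=1.
Set up (k/2 + 5/2)·f(k+1) − (k + 5)·f(k) − (1) = 0.
From deg A=1, deg B=1, deg C=0: d=-1.
Bound -1 < 0, so the key equation has no polynomial solution.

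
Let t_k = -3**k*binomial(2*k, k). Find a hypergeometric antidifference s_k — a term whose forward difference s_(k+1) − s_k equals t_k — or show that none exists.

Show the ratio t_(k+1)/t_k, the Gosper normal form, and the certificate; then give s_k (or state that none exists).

The ratio is 6*(2*k + 1)/(k + 1).
Gosper form: A/B · C(k+1)/C(k) with A=12*k + 6, B=k + 1, C=1.
Key eq: (12*k + 6)·f(k+1) = (k)·f(k) + (1).
deg f ≤ -1 (via 1,1,0).
deg f ≤ -1 is impossible — no certificate.

no hypergeometric antidifference exists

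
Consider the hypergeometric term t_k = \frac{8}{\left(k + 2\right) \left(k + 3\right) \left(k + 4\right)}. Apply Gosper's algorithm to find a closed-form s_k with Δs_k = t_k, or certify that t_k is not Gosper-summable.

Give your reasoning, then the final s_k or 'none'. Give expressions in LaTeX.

s_k = \frac{2 k \left(k + 5\right)}{3 \left(k + 2\right) \left(k + 3\right)}

Step 1: r(k) = (k + 2)/(k + 5).
So A=k + 2 and B=k + 5, with C=1.
Set up (k + 2)·f(k+1) − (k + 4)·f(k) − (1) = 0.
Degrees (1,1,0) ⇒ d ≤ 2.
Coefficient equations give f(k) = k*(k + 5)/12.
So s_k = (B(k−1)f/C)·t_k = (k*(k + 4)*(k + 5)/12)·t_k = 2*k*(k + 5)/(3*(k + 2)*(k + 3)).
Δs = 8/(k**3 + 9*k**2 + 26*k + 24), as required.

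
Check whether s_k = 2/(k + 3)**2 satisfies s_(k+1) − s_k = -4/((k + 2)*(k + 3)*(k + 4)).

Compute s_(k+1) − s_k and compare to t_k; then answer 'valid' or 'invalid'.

Invalid: residual 2*(3*k + 10)/(k**5 + 16*k**4 + 101*k**3 + 314*k**2 + 480*k + 288) ≠ 0.

s_(k+1) = 2/(k + 4)**2
s_(k+1) − s_k = 2/(k + 4)**2 - 2/(k + 3)**2
(s_(k+1) − s_k) − t_k = 2*(3*k + 10)/(k**5 + 16*k**4 + 101*k**3 + 314*k**2 + 480*k + 288)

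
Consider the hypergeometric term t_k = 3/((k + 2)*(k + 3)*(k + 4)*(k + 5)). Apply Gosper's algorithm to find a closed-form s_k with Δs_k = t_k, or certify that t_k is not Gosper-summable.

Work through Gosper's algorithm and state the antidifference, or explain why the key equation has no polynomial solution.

t_(k+1)/t_k = (k + 2)/(k + 6).
Normal form (A,B,C) = (k + 2, k + 6, 1).
f must satisfy (k + 2)·f(k+1) − (k + 5)·f(k) = 1.
From deg A=1, deg B=1, deg C=0: d=3.
A polynomial solution: f(k) = k*(k**2 + 9*k + 26)/72.
R(k) = B(k−1)·f(k)/C(k) = k*(k + 5)*(k**2 + 9*k + 26)/72; s_k = R·t_k = k*(k**2 + 9*k + 26)/(24*(k + 2)*(k + 3)*(k + 4)).
Δs = 3/(k**4 + 14*k**3 + 71*k**2 + 154*k + 120), as required.

s_k = k*(k**2 + 9*k + 26)/(24*(k + 2)*(k + 3)*(k + 4))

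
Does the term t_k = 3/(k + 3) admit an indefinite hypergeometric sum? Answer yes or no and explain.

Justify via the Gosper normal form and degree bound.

Ratio r(k) = (k + 3)/(k + 4).
Take A(k)=k + 3, B(k)=k + 4, C(k)=1.
Key eq: (k + 3)·f(k+1) = (k + 3)·f(k) + (1).
Bound: deg f ≤ 0.
Generic f = c0 gives residual -1; -1 = 0 cannot hold, so t_k is not Gosper-summable.

No; the coefficient equations for f are inconsistent.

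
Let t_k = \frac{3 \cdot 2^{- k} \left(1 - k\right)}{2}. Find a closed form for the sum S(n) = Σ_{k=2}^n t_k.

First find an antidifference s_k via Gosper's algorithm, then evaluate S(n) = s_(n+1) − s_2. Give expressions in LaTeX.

r(k) = k/(2*(k - 1)) after simplifying.
Factor: A=1/2; B=1; C=k - 1.
f must satisfy (1/2)·f(k+1) − (1)·f(k) = k - 1.
From deg A=0, deg B=0, deg C=1: d=1.
A polynomial solution: f(k) = -2*k.
So s_k = (B(k−1)f/C)·t_k = (-2*k/(k - 1))·t_k = 3*k/2**k.
Check: Δs_k = 3*(1 - k)/(2*2**k). ✓
Telescope: S(n) = s_(n+1) − s_(2) = 3*2**(-n - 1)*(n + 1) − (3/2) = 3*2**(-n - 1)*(-2**n + n + 1).

S(n) = 3 \cdot 2^{- n - 1} \left(- 2^{n} + n + 1\right)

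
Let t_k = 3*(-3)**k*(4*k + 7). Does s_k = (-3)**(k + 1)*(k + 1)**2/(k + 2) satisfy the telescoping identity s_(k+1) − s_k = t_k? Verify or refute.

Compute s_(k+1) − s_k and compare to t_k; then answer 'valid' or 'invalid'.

s_(k+1) = (-3)**(k + 2)*(k + 2)**2/(k + 3)
s_(k+1) − s_k = 3*(-3)**k*((k + 1)**2*(k + 3) + 3*(k + 2)**3)/((k + 2)*(k + 3))
(s_(k+1) − s_k) − t_k = (-3)**(k + 1)*(4*k**2 + 16*k + 15)/(k**2 + 5*k + 6)

Invalid: residual (-3)**(k + 1)*(4*k**2 + 16*k + 15)/(k**2 + 5*k + 6) ≠ 0.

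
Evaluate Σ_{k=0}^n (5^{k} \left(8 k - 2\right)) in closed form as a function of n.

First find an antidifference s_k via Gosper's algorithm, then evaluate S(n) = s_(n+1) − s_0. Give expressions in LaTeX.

S(n) = 10 \cdot 5^{n} n - 5 \cdot 5^{n} + 3

The ratio is 5*(4*k + 3)/(4*k - 1).
Normal form (A,B,C) = (5, 1, k - 1/4).
Set up (5)·f(k+1) − (1)·f(k) − (k - 1/4) = 0.
d = 1 from the (0,0,1) case.
A polynomial solution: f(k) = (2*k - 3)/8.
So s_k = (B(k−1)f/C)·t_k = ((2*k - 3)/(2*(4*k - 1)))·t_k = 5**k*(2*k - 3).
Δs = 5**k*(8*k - 2), as required.
Evaluate: s_(n+1) = 5**(n + 1)*(2*n - 1); subtract s_(0) = -3 ⇒ S(n) = 10*5**n*n - 5*5**n + 3.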